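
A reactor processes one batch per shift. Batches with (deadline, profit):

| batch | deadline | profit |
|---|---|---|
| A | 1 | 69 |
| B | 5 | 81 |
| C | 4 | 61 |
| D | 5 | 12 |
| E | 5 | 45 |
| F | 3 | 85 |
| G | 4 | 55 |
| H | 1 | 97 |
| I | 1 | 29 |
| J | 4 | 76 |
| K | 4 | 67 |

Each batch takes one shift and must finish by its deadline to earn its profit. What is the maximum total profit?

Sort by profit descending; place each in the latest free slot ≤ its deadline.
By profit: H(d1,97), F(d3,85), B(d5,81), J(d4,76), A(d1,69), K(d4,67), C(d4,61), G(d4,55), E(d5,45), I(d1,29), D(d5,12)
H→slot 1; F→slot 3; B→slot 5; J→slot 4; A skipped; K→slot 2; C skipped; G skipped; E skipped; I skipped; D skipped.
Profit = 97 + 67 + 85 + 76 + 81 = 406

406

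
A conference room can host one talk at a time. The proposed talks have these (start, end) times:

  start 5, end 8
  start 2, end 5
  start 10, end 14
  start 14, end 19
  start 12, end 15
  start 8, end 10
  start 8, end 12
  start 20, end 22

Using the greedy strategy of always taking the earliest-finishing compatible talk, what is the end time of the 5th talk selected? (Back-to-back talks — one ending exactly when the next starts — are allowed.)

19

Order by finish time; keep every interval that doesn't clash with the previous kept one.
Sorted by end: (2,5)  (5,8)  (8,10)  (8,12)  (10,14)  (12,15)  (14,19)  (20,22)
take (2,5); take (5,8); take (8,10); take (10,14); skip (12,15); take (14,19); take (20,22).
Selected: (2,5) (5,8) (8,10) (10,14) (14,19) (20,22)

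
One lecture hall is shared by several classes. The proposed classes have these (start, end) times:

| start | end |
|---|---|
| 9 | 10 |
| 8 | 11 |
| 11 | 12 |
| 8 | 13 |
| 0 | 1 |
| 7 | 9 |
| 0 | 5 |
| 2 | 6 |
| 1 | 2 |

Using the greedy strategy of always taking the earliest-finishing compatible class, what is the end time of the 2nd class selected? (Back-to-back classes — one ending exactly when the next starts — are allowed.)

2

By end time: (0,1), (1,2), (0,5), (2,6), (7,9), (9,10), (8,11), (11,12), (8,13).
Pick (0,1); next start ≥ 1 → (1,2); next start ≥ 2 → (2,6); next start ≥ 6 → (7,9); next start ≥ 9 → (9,10); next start ≥ 10 → (11,12).
Selected: (0,1) (1,2) (2,6) (7,9) (9,10) (11,12)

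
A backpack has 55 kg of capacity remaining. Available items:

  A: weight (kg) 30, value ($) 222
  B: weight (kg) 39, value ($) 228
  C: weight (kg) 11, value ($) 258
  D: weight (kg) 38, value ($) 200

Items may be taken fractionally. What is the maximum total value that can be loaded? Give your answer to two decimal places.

Order: C (258/11=23.45) > A (222/30=7.40) > B (228/39=5.85) > D (200/38=5.26)
Fill: take C (11 @ 258) → take A (30 @ 222) → take 14/39 of B → 81.85; 55/55 used.
Total value = 561.85

561.85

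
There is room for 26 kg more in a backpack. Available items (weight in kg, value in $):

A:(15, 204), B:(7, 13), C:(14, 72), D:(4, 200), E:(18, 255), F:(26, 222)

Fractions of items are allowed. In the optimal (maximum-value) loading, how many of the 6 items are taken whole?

Sort by value per unit weight and fill in that order.
Ratios (sorted): D 50.00, E 14.17, A 13.60, F 8.54, C 5.14, B 1.86
take D (4 @ 200); take E (18 @ 255); take 4/15 of A → 54.40. Capacity used 26/26.
2 item(s) taken whole; one partial (take 4/15 of A).

2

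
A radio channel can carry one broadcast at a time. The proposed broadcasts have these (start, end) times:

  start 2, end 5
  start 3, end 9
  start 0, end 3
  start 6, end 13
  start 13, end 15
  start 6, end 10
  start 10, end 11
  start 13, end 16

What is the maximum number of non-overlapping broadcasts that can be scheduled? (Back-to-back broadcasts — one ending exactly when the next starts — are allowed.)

4

By end time: (0,3), (2,5), (3,9), (6,10), (10,11), (6,13), (13,15), (13,16).
Pick (0,3); next start ≥ 3 → (3,9); next start ≥ 9 → (10,11); next start ≥ 11 → (13,15).
Selected 4 broadcasts.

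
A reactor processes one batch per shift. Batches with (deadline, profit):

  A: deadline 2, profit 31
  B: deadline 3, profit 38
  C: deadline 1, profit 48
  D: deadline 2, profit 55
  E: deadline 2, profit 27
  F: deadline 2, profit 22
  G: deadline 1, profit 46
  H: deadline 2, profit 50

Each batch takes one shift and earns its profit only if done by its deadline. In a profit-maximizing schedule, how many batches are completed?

3

Take jobs in profit order; each goes to the latest open slot no later than its deadline.
By profit: D(d2,55), H(d2,50), C(d1,48), G(d1,46), B(d3,38), A(d2,31), E(d2,27), F(d2,22)
D→slot 2; H→slot 1; C skipped; G skipped; B→slot 3; A skipped; E skipped; F skipped.
3 of 8 scheduled.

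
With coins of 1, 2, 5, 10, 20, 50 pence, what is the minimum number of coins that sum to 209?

7

Greedy: take as many of the largest coin as possible, then repeat with the remainder.
209 − 4×50→9 − 1×5→4 − 2×2→0
Total coins = 4 + 1 + 2 = 7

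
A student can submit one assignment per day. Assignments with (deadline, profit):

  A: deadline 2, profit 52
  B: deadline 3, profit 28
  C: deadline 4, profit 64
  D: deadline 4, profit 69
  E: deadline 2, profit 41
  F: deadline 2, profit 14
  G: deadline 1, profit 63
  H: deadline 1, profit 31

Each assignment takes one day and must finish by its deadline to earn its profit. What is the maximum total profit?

248

By profit: D(d4,69), C(d4,64), G(d1,63), A(d2,52), E(d2,41), H(d1,31), B(d3,28), F(d2,14)
D→slot 4; C→slot 3; G→slot 1; A→slot 2; E skipped; H skipped; B skipped; F skipped.
Profit = 63 + 52 + 64 + 69 = 248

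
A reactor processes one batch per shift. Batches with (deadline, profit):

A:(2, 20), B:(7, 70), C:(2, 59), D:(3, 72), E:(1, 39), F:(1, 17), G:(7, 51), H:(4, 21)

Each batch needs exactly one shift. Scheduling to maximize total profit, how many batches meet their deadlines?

Take jobs in profit order; each goes to the latest open slot no later than its deadline.
Profit order: D=72 B=70 C=59 G=51 E=39 H=21 A=20 F=17
Assign: D→slot 3, B→slot 7, C→slot 2, G→slot 6, E→slot 1, H→slot 4, A skipped, F skipped.
Slots: [1:E] [2:C] [3:D] [4:H] [6:G] [7:B]
6 of 8 scheduled.

6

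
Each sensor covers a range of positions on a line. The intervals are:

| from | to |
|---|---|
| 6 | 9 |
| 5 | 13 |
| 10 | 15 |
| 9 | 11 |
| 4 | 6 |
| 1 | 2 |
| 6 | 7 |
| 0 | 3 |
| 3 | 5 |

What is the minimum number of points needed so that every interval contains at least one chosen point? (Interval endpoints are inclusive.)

Sort by right endpoint; whenever an interval is uncovered, place a point at its right end.
Sorted: [1,2] [0,3] [3,5] [4,6] [6,7] [6,9] [9,11] [5,13] [10,15]
{[1,2],[0,3]} hit by 2; {[3,5],[4,6]} hit by 5; {[6,7],[6,9]} hit by 7; {[9,11],[5,13],[10,15]} hit by 11.
Points: 2, 5, 7, 11 (4 total).

4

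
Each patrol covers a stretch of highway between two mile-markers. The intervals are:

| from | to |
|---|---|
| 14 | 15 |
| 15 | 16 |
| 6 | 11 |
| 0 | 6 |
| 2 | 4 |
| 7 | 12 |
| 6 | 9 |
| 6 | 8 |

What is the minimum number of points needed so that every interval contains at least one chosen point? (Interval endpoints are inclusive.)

Sorted: [2,4] [0,6] [6,8] [6,9] [6,11] [7,12] [14,15] [15,16]
{[2,4],[0,6]} hit by 4; {[6,8],[6,9],[6,11],[7,12]} hit by 8; {[14,15],[15,16]} hit by 15.
Points: 4, 8, 15 (3 total).

3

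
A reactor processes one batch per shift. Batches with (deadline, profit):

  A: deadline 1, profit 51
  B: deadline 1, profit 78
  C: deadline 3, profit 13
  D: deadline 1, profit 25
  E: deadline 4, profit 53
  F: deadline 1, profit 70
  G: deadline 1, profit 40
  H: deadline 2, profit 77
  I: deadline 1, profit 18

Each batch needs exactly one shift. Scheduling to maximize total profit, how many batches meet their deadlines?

4

Sort by profit descending; place each in the latest free slot ≤ its deadline.
By profit: B(d1,78), H(d2,77), F(d1,70), E(d4,53), A(d1,51), G(d1,40), D(d1,25), I(d1,18), C(d3,13)
B→slot 1; H→slot 2; F skipped; E→slot 4; A skipped; G skipped; D skipped; I skipped; C→slot 3.
4 of 9 scheduled.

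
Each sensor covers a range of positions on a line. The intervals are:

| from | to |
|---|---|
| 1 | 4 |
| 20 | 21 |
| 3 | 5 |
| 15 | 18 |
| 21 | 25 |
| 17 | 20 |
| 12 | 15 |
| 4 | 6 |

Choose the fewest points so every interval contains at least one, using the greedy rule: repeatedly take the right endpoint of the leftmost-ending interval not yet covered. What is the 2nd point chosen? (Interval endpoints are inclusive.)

Process intervals by earliest right end; each time one isn't hit yet, stab at its right endpoint.
Sorted: [1,4] [3,5] [4,6] [12,15] [15,18] [17,20] [20,21] [21,25]
{[1,4],[3,5],[4,6]} hit by 4; {[12,15],[15,18]} hit by 15; {[17,20],[20,21]} hit by 20; {[21,25]} hit by 25.
Points: 4, 15, 20, 25 (4 total).

15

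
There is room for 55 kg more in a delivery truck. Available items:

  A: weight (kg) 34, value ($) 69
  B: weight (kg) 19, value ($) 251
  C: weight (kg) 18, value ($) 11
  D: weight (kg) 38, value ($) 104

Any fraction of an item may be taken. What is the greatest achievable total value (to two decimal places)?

349.53

Sort by value per unit weight and fill in that order.
Ratios (sorted): B 13.21, D 2.74, A 2.03, C 0.61
take B (19 @ 251); take 36/38 of D → 98.53. Capacity used 55/55.
Total value = 349.53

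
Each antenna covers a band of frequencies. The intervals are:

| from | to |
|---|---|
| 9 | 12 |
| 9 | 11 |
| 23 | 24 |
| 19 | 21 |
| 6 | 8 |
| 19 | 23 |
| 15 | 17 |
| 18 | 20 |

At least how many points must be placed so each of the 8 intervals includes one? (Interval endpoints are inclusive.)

5

Sort by right endpoint; whenever an interval is uncovered, place a point at its right end.
By right end: [6,8]  [9,11]  [9,12]  [15,17]  [18,20]  [19,21]  [19,23]  [23,24]
[6,8] uncovered → point at 8; [9,11] uncovered → point at 11; [15,17] uncovered → point at 17; [18,20] uncovered → point at 20; [23,24] uncovered → point at 24.
Points: 8, 11, 17, 20, 24 (5 total).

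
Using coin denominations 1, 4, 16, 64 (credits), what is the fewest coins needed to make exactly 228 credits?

Greedy: take as many of the largest coin as possible, then repeat with the remainder.
228 − 3×64→36 − 2×16→4 − 1×4→0
Total coins = 3 + 2 + 1 = 6

6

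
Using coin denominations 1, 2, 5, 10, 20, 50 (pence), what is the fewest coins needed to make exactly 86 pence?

Use the largest denomination that fits, subtract, and repeat.
86 = 1×50 + 1×20 + 1×10 + 1×5 + 1×1
Total coins = 1 + 1 + 1 + 1 + 1 = 5

5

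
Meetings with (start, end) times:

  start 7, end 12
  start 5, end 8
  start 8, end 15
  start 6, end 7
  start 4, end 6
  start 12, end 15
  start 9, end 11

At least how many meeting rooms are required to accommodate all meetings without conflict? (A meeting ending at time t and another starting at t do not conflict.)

starts: [4, 5, 6, 7, 8, 9, 12]
ends:   [6, 7, 8, 11, 12, 15, 15]
s4→1 s5→2 e6→1 s6→2 e7→1 s7→2 e8→1 s8→2 s9→3  — peak 3.

3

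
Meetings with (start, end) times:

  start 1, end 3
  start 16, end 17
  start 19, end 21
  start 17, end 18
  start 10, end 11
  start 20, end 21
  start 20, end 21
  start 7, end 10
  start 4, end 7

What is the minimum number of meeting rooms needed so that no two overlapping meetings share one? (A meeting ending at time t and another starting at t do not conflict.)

3

Count concurrent intervals with a sweep; the peak is the room count.
Events (time:±→running): 1:+→1 3:-→0 4:+→1 7:-→0 7:+→1 10:-→0 10:+→1 11:-→0 16:+→1 17:-→0 17:+→1 18:-→0 19:+→1 20:+→2 20:+→3 … peak 3.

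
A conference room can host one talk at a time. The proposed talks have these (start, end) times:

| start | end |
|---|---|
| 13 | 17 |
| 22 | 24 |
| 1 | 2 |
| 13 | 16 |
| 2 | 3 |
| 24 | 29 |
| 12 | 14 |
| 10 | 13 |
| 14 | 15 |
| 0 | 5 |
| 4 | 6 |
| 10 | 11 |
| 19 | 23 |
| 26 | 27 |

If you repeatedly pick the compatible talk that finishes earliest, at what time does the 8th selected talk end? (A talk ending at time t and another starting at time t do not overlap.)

Greedy by earliest finish: after sorting by end time, pick each interval compatible with the last pick.
Sorted by end: (1,2)  (2,3)  (0,5)  (4,6)  (10,11)  (10,13)  (12,14)  (14,15)  (13,16)  (13,17)  (19,23)  (22,24)  (26,27)  (24,29)
take (1,2); take (2,3); take (4,6); take (10,11); take (12,14); take (14,15); skip (13,17); take (19,23); take (26,27).
Selected: (1,2) (2,3) (4,6) (10,11) (12,14) (14,15) (19,23) (26,27)

27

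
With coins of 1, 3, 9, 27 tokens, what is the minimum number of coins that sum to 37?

3

Use the largest denomination that fits, subtract, and repeat.
37 = 1×27 + 1×9 + 1×1
Total coins = 1 + 1 + 1 = 3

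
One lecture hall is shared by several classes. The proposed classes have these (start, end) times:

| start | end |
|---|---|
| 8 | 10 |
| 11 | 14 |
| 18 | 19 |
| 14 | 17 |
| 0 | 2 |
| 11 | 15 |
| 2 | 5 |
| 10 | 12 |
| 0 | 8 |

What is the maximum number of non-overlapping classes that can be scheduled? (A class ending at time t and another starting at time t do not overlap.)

Sorted by end: (0,2)  (2,5)  (0,8)  (8,10)  (10,12)  (11,14)  (11,15)  (14,17)  (18,19)
take (0,2); take (2,5); skip (0,8); take (8,10); take (10,12); skip (11,14); take (14,17); take (18,19).
Selected 6 classes.

6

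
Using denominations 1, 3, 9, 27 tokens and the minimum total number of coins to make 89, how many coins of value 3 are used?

2

89 − 3×27→8 − 2×3→2 − 2×1→0
Count of 3: 2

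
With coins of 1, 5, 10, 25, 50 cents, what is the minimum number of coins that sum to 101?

101 = 2×50 + 1×1
Total coins = 2 + 1 = 3

3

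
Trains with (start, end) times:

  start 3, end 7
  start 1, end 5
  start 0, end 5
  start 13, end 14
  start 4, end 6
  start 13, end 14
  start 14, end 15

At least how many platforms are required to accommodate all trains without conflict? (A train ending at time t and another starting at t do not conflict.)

starts: [0, 1, 3, 4, 13, 13, 14]
ends:   [5, 5, 6, 7, 14, 14, 15]
s0→1 s1→2 s3→3 s4→4  — peak 4.

4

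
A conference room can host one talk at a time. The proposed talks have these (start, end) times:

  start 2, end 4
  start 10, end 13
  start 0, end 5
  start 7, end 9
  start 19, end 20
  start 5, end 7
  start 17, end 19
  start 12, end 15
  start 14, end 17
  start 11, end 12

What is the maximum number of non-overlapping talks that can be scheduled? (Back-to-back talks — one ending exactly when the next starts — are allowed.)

7

Sort by end time and greedily take each interval whose start is ≥ the last chosen end.
By end time: (2,4), (0,5), (5,7), (7,9), (11,12), (10,13), (12,15), (14,17), (17,19), (19,20).
Pick (2,4); next start ≥ 4 → (5,7); next start ≥ 7 → (7,9); next start ≥ 9 → (11,12); next start ≥ 12 → (12,15); next start ≥ 15 → (17,19); next start ≥ 19 → (19,20).
Selected 7 talks.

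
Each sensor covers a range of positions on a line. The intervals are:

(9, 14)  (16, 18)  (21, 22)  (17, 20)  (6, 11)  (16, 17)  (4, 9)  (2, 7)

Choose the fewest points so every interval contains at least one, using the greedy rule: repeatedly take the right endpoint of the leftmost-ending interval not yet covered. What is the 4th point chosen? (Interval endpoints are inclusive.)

Sorted: [2,7] [4,9] [6,11] [9,14] [16,17] [16,18] [17,20] [21,22]
{[2,7],[4,9],[6,11]} hit by 7; {[9,14]} hit by 14; {[16,17],[16,18],[17,20]} hit by 17; {[21,22]} hit by 22.
Points: 7, 14, 17, 22 (4 total).

22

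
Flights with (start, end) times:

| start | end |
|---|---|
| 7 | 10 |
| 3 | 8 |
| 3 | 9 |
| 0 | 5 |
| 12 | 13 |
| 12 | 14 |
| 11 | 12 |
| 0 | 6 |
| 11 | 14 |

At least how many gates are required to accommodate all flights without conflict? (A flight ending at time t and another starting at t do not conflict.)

4

starts: [0, 0, 3, 3, 7, 11, 11, 12, 12]
ends:   [5, 6, 8, 9, 10, 12, 13, 14, 14]
s0→1 s0→2 s3→3 s3→4  — peak 4.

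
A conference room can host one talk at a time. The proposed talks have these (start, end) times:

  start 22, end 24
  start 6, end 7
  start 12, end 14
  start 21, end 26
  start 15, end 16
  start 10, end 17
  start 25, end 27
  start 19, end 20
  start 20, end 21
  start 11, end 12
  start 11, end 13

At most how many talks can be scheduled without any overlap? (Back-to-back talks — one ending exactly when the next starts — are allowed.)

Greedy by earliest finish: after sorting by end time, pick each interval compatible with the last pick.
By end time: (6,7), (11,12), (11,13), (12,14), (15,16), (10,17), (19,20), (20,21), (22,24), (21,26), (25,27).
Pick (6,7); next start ≥ 7 → (11,12); next start ≥ 12 → (12,14); next start ≥ 14 → (15,16); next start ≥ 16 → (19,20); next start ≥ 20 → (20,21); next start ≥ 21 → (22,24); next start ≥ 24 → (25,27).
Selected 8 talks.

8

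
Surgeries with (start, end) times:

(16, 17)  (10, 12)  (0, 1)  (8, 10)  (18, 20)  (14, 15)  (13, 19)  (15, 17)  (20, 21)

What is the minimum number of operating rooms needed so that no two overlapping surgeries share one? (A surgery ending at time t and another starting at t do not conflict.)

3

Count concurrent intervals with a sweep; the peak is the room count.
Events (time:±→running): 0:+→1 1:-→0 8:+→1 10:-→0 10:+→1 12:-→0 13:+→1 14:+→2 15:-→1 15:+→2 16:+→3 … peak 3.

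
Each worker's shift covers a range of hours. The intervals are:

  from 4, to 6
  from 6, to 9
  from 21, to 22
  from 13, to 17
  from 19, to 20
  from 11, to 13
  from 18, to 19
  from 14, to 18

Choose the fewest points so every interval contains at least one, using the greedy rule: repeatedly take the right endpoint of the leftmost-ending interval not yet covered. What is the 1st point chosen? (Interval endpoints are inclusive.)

Process intervals by earliest right end; each time one isn't hit yet, stab at its right endpoint.
Sorted: [4,6] [6,9] [11,13] [13,17] [14,18] [18,19] [19,20] [21,22]
{[4,6],[6,9]} hit by 6; {[11,13],[13,17]} hit by 13; {[14,18],[18,19]} hit by 18; {[19,20]} hit by 20; {[21,22]} hit by 22.
Points: 6, 13, 18, 20, 22 (5 total).

6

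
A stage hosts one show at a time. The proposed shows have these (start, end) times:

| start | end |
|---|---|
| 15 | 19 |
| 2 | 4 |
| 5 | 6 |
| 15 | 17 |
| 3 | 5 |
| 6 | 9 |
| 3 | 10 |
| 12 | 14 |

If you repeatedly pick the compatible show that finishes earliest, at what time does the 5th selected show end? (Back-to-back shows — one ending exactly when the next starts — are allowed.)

17

Order by finish time; keep every interval that doesn't clash with the previous kept one.
By end time: (2,4), (3,5), (5,6), (6,9), (3,10), (12,14), (15,17), (15,19).
Pick (2,4); next start ≥ 4 → (5,6); next start ≥ 6 → (6,9); next start ≥ 9 → (12,14); next start ≥ 14 → (15,17).
Selected: (2,4) (5,6) (6,9) (12,14) (15,17)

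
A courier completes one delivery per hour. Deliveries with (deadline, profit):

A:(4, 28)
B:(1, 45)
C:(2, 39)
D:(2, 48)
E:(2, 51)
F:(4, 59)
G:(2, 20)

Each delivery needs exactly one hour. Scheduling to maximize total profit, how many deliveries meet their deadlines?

Profit order: F=59 E=51 D=48 B=45 C=39 A=28 G=20
Assign: F→slot 4, E→slot 2, D→slot 1, B skipped, C skipped, A→slot 3, G skipped.
Slots: [1:D] [2:E] [3:A] [4:F]
4 of 7 scheduled.

4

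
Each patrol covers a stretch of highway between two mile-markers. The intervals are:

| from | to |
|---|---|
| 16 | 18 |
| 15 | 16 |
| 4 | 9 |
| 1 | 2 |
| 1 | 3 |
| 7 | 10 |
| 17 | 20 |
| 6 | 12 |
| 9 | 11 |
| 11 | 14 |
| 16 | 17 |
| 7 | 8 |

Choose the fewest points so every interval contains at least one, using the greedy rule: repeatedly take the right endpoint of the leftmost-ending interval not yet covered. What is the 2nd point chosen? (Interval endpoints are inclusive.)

8

By right end: [1,2]  [1,3]  [7,8]  [4,9]  [7,10]  [9,11]  [6,12]  [11,14]  [15,16]  [16,17]  [16,18]  [17,20]
[1,2] uncovered → point at 2; [7,8] uncovered → point at 8; [9,11] uncovered → point at 11; [15,16] uncovered → point at 16; [17,20] uncovered → point at 20.
Points: 2, 8, 11, 16, 20 (5 total).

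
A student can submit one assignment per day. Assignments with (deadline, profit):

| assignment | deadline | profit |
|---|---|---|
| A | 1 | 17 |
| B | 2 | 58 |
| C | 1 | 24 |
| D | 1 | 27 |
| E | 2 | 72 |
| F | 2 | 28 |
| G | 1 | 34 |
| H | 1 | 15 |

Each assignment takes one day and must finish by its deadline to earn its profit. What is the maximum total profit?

130

Take jobs in profit order; each goes to the latest open slot no later than its deadline.
By profit: E(d2,72), B(d2,58), G(d1,34), F(d2,28), D(d1,27), C(d1,24), A(d1,17), H(d1,15)
E→slot 2; B→slot 1; G skipped; F skipped; D skipped; C skipped; A skipped; H skipped.
Profit = 58 + 72 = 130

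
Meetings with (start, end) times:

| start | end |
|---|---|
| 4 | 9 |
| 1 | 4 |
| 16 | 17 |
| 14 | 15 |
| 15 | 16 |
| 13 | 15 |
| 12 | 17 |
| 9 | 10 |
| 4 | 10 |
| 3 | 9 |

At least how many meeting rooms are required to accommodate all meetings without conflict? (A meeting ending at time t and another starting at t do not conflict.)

starts: [1, 3, 4, 4, 9, 12, 13, 14, 15, 16]
ends:   [4, 9, 9, 10, 10, 15, 15, 16, 17, 17]
s1→1 s3→2 e4→1 s4→2 s4→3  — peak 3.

3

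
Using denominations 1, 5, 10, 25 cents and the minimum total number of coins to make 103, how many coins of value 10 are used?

Greedy: take as many of the largest coin as possible, then repeat with the remainder.
103 − 4×25→3 − 3×1→0
Count of 10: 0

0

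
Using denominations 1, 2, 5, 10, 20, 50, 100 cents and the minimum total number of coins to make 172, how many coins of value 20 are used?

1

172 − 1×100→72 − 1×50→22 − 1×20→2 − 1×2→0
Count of 20: 1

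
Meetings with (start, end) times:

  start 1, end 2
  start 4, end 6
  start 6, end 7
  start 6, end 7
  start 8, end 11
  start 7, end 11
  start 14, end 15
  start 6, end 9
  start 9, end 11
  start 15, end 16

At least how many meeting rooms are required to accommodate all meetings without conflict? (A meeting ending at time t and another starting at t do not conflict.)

3

Events (time:±→running): 1:+→1 2:-→0 4:+→1 6:-→0 6:+→1 6:+→2 6:+→3 … peak 3.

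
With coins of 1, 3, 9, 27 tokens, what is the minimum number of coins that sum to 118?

6

118 − 4×27→10 − 1×9→1 − 1×1→0
Total coins = 4 + 1 + 1 = 6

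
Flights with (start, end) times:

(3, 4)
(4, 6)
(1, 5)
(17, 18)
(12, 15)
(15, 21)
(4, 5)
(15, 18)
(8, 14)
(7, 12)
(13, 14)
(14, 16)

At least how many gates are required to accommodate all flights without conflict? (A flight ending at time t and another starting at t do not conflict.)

3

Count concurrent intervals with a sweep; the peak is the room count.
Events (time:±→running): 1:+→1 3:+→2 4:-→1 4:+→2 4:+→3 … peak 3.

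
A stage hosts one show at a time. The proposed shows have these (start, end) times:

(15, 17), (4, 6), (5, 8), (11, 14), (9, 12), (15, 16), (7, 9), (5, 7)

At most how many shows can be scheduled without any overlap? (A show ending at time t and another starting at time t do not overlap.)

Greedy by earliest finish: after sorting by end time, pick each interval compatible with the last pick.
Sorted by end: (4,6)  (5,7)  (5,8)  (7,9)  (9,12)  (11,14)  (15,16)  (15,17)
take (4,6); take (7,9); take (9,12); take (15,16).
Selected 4 shows.

4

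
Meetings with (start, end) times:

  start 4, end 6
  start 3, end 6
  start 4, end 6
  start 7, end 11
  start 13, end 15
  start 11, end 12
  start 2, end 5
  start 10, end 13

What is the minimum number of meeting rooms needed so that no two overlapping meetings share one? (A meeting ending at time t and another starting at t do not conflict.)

4

The answer is the maximum number of intervals overlapping at any instant.
starts: [2, 3, 4, 4, 7, 10, 11, 13]
ends:   [5, 6, 6, 6, 11, 12, 13, 15]
s2→1 s3→2 s4→3 s4→4  — peak 4.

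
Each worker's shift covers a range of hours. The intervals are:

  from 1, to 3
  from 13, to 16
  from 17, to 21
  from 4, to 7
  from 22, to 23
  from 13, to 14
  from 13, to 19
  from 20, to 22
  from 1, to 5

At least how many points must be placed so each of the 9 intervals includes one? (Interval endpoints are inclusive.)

Sorted: [1,3] [1,5] [4,7] [13,14] [13,16] [13,19] [17,21] [20,22] [22,23]
{[1,3],[1,5]} hit by 3; {[4,7]} hit by 7; {[13,14],[13,16],[13,19]} hit by 14; {[17,21],[20,22]} hit by 21; {[22,23]} hit by 23.
Points: 3, 7, 14, 21, 23 (5 total).

5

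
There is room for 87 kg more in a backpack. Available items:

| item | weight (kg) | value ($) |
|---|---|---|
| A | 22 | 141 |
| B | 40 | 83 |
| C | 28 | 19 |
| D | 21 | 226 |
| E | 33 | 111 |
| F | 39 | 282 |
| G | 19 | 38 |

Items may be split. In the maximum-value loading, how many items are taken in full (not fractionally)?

Sort by value per unit weight and fill in that order.
Ratios (sorted): D 10.76, F 7.23, A 6.41, E 3.36, B 2.08, G 2.00, C 0.68
take D (21 @ 226); take F (39 @ 282); take A (22 @ 141); take 5/33 of E → 16.82. Capacity used 87/87.
3 item(s) taken whole; one partial (take 5/33 of E).

3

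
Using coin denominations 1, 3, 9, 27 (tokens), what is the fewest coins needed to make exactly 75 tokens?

5

75 − 2×27→21 − 2×9→3 − 1×3→0
Total coins = 2 + 2 + 1 = 5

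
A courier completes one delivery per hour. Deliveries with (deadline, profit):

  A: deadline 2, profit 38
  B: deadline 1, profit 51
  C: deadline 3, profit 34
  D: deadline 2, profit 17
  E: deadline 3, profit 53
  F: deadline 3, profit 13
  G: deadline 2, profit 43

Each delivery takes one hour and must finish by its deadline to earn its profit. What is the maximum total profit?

By profit: E(d3,53), B(d1,51), G(d2,43), A(d2,38), C(d3,34), D(d2,17), F(d3,13)
E→slot 3; B→slot 1; G→slot 2; A skipped; C skipped; D skipped; F skipped.
Profit = 51 + 43 + 53 = 147

147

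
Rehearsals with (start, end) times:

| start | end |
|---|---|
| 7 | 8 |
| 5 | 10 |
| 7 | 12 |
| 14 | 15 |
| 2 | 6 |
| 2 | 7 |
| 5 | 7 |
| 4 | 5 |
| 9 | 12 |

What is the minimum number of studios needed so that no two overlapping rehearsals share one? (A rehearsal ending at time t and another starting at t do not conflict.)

Events (time:±→running): 2:+→1 2:+→2 4:+→3 5:-→2 5:+→3 5:+→4 … peak 4.

4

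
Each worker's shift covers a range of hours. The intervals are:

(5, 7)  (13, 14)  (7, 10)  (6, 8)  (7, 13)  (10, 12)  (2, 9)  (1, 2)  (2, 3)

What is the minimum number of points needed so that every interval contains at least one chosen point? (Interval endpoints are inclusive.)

Sort by right endpoint; whenever an interval is uncovered, place a point at its right end.
Sorted: [1,2] [2,3] [5,7] [6,8] [2,9] [7,10] [10,12] [7,13] [13,14]
{[1,2],[2,3]} hit by 2; {[5,7],[6,8],[2,9],[7,10]} hit by 7; {[10,12],[7,13]} hit by 12; {[13,14]} hit by 14.
Points: 2, 7, 12, 14 (4 total).

4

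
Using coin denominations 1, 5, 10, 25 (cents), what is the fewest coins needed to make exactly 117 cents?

8

117 − 4×25→17 − 1×10→7 − 1×5→2 − 2×1→0
Total coins = 4 + 1 + 1 + 2 = 8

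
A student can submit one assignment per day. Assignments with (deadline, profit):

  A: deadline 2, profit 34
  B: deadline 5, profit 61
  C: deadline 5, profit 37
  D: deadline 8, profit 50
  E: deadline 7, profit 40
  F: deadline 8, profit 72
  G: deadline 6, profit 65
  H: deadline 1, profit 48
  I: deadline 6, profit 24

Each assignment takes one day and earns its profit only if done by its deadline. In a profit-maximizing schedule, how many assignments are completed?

Take jobs in profit order; each goes to the latest open slot no later than its deadline.
Profit order: F=72 G=65 B=61 D=50 H=48 E=40 C=37 A=34 I=24
Assign: F→slot 8, G→slot 6, B→slot 5, D→slot 7, H→slot 1, E→slot 4, C→slot 3, A→slot 2, I skipped.
Slots: [1:H] [2:A] [3:C] [4:E] [5:B] [6:G] [7:D] [8:F]
8 of 9 scheduled.

8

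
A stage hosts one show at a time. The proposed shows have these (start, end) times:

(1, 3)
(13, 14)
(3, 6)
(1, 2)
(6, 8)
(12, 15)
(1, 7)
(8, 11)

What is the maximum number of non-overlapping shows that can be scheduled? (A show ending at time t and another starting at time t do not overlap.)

5

Sorted by end: (1,2)  (1,3)  (3,6)  (1,7)  (6,8)  (8,11)  (13,14)  (12,15)
take (1,2); skip (1,3); take (3,6); take (6,8); take (8,11); take (13,14); skip (12,15).
Selected 5 shows.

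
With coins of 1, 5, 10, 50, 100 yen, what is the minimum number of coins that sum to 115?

3

Use the largest denomination that fits, subtract, and repeat.
115 = 1×100 + 1×10 + 1×5
Total coins = 1 + 1 + 1 = 3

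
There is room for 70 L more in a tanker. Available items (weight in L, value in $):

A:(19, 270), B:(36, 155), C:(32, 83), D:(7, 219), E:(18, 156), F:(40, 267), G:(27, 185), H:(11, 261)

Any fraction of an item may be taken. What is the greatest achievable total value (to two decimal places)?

1008.78

Sort by value per unit weight and fill in that order.
Ratios (sorted): D 31.29, H 23.73, A 14.21, E 8.67, G 6.85, F 6.67, B 4.31, C 2.59
take D (7 @ 219); take H (11 @ 261); take A (19 @ 270); take E (18 @ 156); take 15/27 of G → 102.78. Capacity used 70/70.
Total value = 1008.78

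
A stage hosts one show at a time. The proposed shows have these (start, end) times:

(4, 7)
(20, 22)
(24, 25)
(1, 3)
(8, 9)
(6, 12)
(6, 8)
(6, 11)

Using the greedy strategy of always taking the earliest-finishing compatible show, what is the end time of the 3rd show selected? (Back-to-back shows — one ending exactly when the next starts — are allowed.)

9

Order by finish time; keep every interval that doesn't clash with the previous kept one.
Sorted by end: (1,3)  (4,7)  (6,8)  (8,9)  (6,11)  (6,12)  (20,22)  (24,25)
take (1,3); take (4,7); take (8,9); take (20,22); take (24,25).
Selected: (1,3) (4,7) (8,9) (20,22) (24,25)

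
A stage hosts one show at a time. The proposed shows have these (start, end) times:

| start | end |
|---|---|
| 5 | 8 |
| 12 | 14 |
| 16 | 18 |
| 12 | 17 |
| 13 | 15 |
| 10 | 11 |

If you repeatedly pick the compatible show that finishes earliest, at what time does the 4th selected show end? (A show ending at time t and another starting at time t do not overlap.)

Sorted by end: (5,8)  (10,11)  (12,14)  (13,15)  (12,17)  (16,18)
take (5,8); take (10,11); take (12,14); skip (12,17); take (16,18).
Selected: (5,8) (10,11) (12,14) (16,18)

18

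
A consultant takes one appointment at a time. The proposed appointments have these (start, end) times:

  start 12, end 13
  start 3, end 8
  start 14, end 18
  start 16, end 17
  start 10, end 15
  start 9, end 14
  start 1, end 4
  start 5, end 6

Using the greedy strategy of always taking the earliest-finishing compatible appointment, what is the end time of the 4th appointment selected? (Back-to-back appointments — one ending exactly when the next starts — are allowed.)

17

Greedy by earliest finish: after sorting by end time, pick each interval compatible with the last pick.
By end time: (1,4), (5,6), (3,8), (12,13), (9,14), (10,15), (16,17), (14,18).
Pick (1,4); next start ≥ 4 → (5,6); next start ≥ 6 → (12,13); next start ≥ 13 → (16,17).
Selected: (1,4) (5,6) (12,13) (16,17)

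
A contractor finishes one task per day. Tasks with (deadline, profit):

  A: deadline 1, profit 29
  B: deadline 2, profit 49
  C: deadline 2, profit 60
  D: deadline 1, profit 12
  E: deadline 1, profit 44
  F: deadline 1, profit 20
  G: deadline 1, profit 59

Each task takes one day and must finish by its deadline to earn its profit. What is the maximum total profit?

Sort by profit descending; place each in the latest free slot ≤ its deadline.
By profit: C(d2,60), G(d1,59), B(d2,49), E(d1,44), A(d1,29), F(d1,20), D(d1,12)
C→slot 2; G→slot 1; B skipped; E skipped; A skipped; F skipped; D skipped.
Profit = 59 + 60 = 119

119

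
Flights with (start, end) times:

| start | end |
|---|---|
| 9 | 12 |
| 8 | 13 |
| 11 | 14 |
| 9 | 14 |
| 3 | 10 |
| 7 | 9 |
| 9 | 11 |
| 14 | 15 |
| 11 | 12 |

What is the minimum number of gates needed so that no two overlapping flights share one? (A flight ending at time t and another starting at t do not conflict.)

5

The answer is the maximum number of intervals overlapping at any instant.
starts: [3, 7, 8, 9, 9, 9, 11, 11, 14]
ends:   [9, 10, 11, 12, 12, 13, 14, 14, 15]
s3→1 s7→2 s8→3 e9→2 s9→3 s9→4 s9→5  — peak 5.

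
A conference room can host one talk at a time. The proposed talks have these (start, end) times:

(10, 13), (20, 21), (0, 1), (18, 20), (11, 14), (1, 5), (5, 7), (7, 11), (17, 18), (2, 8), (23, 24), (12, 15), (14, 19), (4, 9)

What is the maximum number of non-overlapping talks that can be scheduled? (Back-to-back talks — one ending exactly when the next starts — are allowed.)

9

Order by finish time; keep every interval that doesn't clash with the previous kept one.
Sorted by end: (0,1)  (1,5)  (5,7)  (2,8)  (4,9)  (7,11)  (10,13)  (11,14)  (12,15)  (17,18)  (14,19)  (18,20)  (20,21)  (23,24)
take (0,1); take (1,5); take (5,7); skip (4,9); take (7,11); take (11,14); take (17,18); take (18,20); take (20,21); take (23,24).
Selected 9 talks.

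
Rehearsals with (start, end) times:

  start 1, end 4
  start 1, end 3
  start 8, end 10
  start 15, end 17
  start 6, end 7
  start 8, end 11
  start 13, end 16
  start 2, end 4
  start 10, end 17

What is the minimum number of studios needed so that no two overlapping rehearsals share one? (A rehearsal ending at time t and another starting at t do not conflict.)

3

The answer is the maximum number of intervals overlapping at any instant.
starts: [1, 1, 2, 6, 8, 8, 10, 13, 15]
ends:   [3, 4, 4, 7, 10, 11, 16, 17, 17]
s1→1 s1→2 s2→3  — peak 3.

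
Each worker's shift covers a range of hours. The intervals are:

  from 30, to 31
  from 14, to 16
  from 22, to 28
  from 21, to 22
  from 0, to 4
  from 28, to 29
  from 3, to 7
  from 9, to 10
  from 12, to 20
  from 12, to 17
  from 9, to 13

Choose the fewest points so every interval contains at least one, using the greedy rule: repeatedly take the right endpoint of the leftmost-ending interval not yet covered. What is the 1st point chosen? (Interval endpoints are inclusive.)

4

Sort by right endpoint; whenever an interval is uncovered, place a point at its right end.
Sorted: [0,4] [3,7] [9,10] [9,13] [14,16] [12,17] [12,20] [21,22] [22,28] [28,29] [30,31]
{[0,4],[3,7]} hit by 4; {[9,10],[9,13]} hit by 10; {[14,16],[12,17],[12,20]} hit by 16; {[21,22],[22,28]} hit by 22; {[28,29]} hit by 29; {[30,31]} hit by 31.
Points: 4, 10, 16, 22, 29, 31 (6 total).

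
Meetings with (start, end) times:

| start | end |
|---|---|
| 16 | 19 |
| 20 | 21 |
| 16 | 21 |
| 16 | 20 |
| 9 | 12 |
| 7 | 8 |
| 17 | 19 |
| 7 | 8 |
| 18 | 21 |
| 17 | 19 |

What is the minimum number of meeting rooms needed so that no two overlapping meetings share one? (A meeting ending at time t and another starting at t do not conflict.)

6

Events (time:±→running): 7:+→1 7:+→2 8:-→1 8:-→0 9:+→1 12:-→0 16:+→1 16:+→2 16:+→3 17:+→4 17:+→5 18:+→6 … peak 6.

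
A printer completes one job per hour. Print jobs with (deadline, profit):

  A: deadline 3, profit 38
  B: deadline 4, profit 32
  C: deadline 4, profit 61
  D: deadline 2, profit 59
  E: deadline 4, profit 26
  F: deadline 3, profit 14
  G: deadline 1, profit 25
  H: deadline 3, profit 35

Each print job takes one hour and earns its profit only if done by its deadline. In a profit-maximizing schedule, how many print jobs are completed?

4

By profit: C(d4,61), D(d2,59), A(d3,38), H(d3,35), B(d4,32), E(d4,26), G(d1,25), F(d3,14)
C→slot 4; D→slot 2; A→slot 3; H→slot 1; B skipped; E skipped; G skipped; F skipped.
4 of 8 scheduled.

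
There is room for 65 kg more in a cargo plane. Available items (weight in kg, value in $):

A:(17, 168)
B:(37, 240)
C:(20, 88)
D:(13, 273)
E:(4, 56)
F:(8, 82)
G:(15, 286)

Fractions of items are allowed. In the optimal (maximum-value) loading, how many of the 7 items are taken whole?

5

Order: D (273/13=21.00) > G (286/15=19.07) > E (56/4=14.00) > F (82/8=10.25) > A (168/17=9.88) > B (240/37=6.49) > C (88/20=4.40)
Fill: take D (13 @ 273) → take G (15 @ 286) → take E (4 @ 56) → take F (8 @ 82) → take A (17 @ 168) → take 8/37 of B → 51.89; 65/65 used.
5 item(s) taken whole; one partial (take 8/37 of B).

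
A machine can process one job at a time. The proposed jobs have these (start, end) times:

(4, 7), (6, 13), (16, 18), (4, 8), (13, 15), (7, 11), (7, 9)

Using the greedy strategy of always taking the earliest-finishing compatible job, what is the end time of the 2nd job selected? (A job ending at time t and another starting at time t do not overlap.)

Order by finish time; keep every interval that doesn't clash with the previous kept one.
By end time: (4,7), (4,8), (7,9), (7,11), (6,13), (13,15), (16,18).
Pick (4,7); next start ≥ 7 → (7,9); next start ≥ 9 → (13,15); next start ≥ 15 → (16,18).
Selected: (4,7) (7,9) (13,15) (16,18)

9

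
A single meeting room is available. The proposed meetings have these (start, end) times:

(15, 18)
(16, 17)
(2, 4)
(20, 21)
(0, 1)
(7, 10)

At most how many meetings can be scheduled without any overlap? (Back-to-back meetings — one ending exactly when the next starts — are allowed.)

5

Sorted by end: (0,1)  (2,4)  (7,10)  (16,17)  (15,18)  (20,21)
take (0,1); take (2,4); take (7,10); take (16,17); take (20,21).
Selected 5 meetings.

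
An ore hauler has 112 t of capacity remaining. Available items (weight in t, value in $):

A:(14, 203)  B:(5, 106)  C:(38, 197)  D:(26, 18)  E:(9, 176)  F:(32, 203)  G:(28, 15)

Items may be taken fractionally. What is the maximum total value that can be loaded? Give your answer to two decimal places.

Sort by value per unit weight and fill in that order.
Order: B (106/5=21.20) > E (176/9=19.56) > A (203/14=14.50) > F (203/32=6.34) > C (197/38=5.18) > D (18/26=0.69) > G (15/28=0.54)
Fill: take B (5 @ 106) → take E (9 @ 176) → take A (14 @ 203) → take F (32 @ 203) → take C (38 @ 197) → take 14/26 of D → 9.69; 112/112 used.
Total value = 894.69

894.69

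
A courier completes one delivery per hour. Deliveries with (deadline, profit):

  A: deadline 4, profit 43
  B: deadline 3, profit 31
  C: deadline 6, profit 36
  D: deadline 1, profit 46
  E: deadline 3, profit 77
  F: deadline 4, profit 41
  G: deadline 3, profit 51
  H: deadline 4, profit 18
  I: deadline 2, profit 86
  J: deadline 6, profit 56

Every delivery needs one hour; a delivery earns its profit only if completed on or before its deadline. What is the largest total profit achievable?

349

Take jobs in profit order; each goes to the latest open slot no later than its deadline.
By profit: I(d2,86), E(d3,77), J(d6,56), G(d3,51), D(d1,46), A(d4,43), F(d4,41), C(d6,36), B(d3,31), H(d4,18)
I→slot 2; E→slot 3; J→slot 6; G→slot 1; D skipped; A→slot 4; F skipped; C→slot 5; B skipped; H skipped.
Profit = 51 + 86 + 77 + 43 + 36 + 56 = 349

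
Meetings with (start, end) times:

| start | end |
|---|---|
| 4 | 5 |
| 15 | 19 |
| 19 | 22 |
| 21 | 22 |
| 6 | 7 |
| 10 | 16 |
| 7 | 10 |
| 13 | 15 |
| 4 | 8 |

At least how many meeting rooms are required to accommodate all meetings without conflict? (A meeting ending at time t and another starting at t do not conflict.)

The answer is the maximum number of intervals overlapping at any instant.
starts: [4, 4, 6, 7, 10, 13, 15, 19, 21]
ends:   [5, 7, 8, 10, 15, 16, 19, 22, 22]
s4→1 s4→2  — peak 2.

2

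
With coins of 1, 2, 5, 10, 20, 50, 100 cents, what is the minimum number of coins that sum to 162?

162 − 1×100→62 − 1×50→12 − 1×10→2 − 1×2→0
Total coins = 1 + 1 + 1 + 1 = 4

4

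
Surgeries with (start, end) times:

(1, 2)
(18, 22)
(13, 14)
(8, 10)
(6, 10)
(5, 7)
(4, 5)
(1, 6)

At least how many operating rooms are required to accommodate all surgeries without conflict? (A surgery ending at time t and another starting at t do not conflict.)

The answer is the maximum number of intervals overlapping at any instant.
starts: [1, 1, 4, 5, 6, 8, 13, 18]
ends:   [2, 5, 6, 7, 10, 10, 14, 22]
s1→1 s1→2  — peak 2.

2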